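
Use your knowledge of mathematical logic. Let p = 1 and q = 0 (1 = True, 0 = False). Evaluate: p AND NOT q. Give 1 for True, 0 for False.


p = 1, q = 0
Operation: p AND NOT q
Evaluate: 1 AND NOT 0 = 1

1


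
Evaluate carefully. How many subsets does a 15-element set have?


The power set of a set with n elements has 2^n elements.
|P(S)| = 2^15 = 32768

32768


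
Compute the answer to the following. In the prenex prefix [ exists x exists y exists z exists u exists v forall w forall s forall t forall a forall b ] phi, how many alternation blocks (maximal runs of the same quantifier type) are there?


Quantifier-type sequence: E E E E E A A A A A  (A=forall, E=exists)
Group into maximal same-type runs:
  Ex5 | Ax5
Number of blocks = 2

2


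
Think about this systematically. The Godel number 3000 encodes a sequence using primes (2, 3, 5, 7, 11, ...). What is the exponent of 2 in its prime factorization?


Factorize 3000 by dividing by 2 repeatedly.
Division steps: 2 divides 3000 exactly 3 time(s).
Exponent of 2 = 3

3


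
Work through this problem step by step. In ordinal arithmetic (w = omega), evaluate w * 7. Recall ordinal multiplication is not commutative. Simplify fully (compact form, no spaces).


Compute w * 7.
Ordinal * is associative and left-distributive over +, but NOT commutative; for finite n>1, n*w = w but w*n stays w*n.
w * 7 means 7 copies of w concatenated: w*7.
Result = w*7

w*7


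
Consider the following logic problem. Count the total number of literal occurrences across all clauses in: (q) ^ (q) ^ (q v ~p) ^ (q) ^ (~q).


Counting literals in each clause:
Clause 1: 1 literal(s)
Clause 2: 1 literal(s)
Clause 3: 2 literal(s)
Clause 4: 1 literal(s)
Clause 5: 1 literal(s)
Total = 6

6


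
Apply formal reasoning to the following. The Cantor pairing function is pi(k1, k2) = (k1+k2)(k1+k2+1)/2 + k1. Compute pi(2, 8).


k1 + k2 = 10
(k1+k2)(k1+k2+1)/2 = 10 * 11 / 2 = 55
pi = 55 + 2 = 57

57


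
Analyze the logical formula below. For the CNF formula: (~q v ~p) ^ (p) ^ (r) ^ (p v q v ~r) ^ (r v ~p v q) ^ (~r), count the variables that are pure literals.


Check each variable for pure literal status:
p: mixed (not pure)
q: mixed (not pure)
r: mixed (not pure)
Pure literal count = 0

0


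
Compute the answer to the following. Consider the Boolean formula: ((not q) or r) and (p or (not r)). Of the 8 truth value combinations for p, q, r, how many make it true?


Evaluate all 8 assignments for p, q, r:
p=0, q=0, r=0: 1
p=0, q=0, r=1: 0
p=0, q=1, r=0: 0
p=0, q=1, r=1: 0
p=1, q=0, r=0: 1
p=1, q=0, r=1: 1
p=1, q=1, r=0: 0
p=1, q=1, r=1: 1
Satisfying count = 4

4


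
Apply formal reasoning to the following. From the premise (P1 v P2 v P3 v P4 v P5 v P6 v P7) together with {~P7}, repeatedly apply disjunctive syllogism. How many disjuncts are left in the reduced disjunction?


Original disjuncts (7): P1, P2, P3, P4, P5, P6, P7
Negated (eliminate): ~P7
Remaining disjuncts: P1, P2, P3, P4, P5, P6
Count = 7 - 1 = 6

6


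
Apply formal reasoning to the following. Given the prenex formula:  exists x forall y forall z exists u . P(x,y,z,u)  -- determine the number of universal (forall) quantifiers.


Quantifier prefix: exists x forall y forall z exists u
Mark each quantifier type:
  E U U E
Universal count = 2, Existential count = 2
Asked for universal (forall) quantifiers: 2

2


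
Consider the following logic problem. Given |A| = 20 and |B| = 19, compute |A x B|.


The Cartesian product A x B contains all ordered pairs (a, b).
|A x B| = |A| * |B| = 20 * 19 = 380

380


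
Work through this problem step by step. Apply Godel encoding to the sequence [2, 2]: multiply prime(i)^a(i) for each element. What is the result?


Encode each element as an exponent of the corresponding prime:
  2^2 = 4
  3^2 = 9
Product = 4 * 9 = 36

36


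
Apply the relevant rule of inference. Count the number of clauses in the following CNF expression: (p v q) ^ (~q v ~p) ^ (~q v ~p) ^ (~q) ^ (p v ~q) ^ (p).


A CNF formula is a conjunction of clauses.
Clauses are separated by ^.
Counting the conjuncts: 6 clauses.

6


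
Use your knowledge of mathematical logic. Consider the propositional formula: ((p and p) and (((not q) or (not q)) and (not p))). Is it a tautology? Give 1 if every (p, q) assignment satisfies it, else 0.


Check all 4 assignments:
p=0, q=0: 0
p=0, q=1: 0
p=1, q=0: 0
p=1, q=1: 0
Satisfying count = 0/4.
Tautology iff count = 4: no.

0


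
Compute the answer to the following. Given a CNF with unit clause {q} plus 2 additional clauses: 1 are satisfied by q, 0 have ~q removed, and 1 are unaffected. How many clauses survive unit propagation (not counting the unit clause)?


Satisfied (removed): 1
Shortened (remain): 0
Unchanged (remain): 1
Remaining = 0 + 1 = 1

1


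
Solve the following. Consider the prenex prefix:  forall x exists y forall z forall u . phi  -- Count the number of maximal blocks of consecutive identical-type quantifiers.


Quantifier-type sequence: A E A A  (A=forall, E=exists)
Group into maximal same-type runs:
  Ax1 | Ex1 | Ax2
Number of blocks = 3

3


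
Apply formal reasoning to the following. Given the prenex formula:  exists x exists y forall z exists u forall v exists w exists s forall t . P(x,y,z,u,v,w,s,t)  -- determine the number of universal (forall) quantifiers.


Quantifier prefix: exists x exists y forall z exists u forall v exists w exists s forall t
Mark each quantifier type:
  E E U E U E E U
Universal count = 3, Existential count = 5
Asked for universal (forall) quantifiers: 3

3


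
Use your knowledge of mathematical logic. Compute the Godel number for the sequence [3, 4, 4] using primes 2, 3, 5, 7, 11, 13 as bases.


Encode each element as an exponent of the corresponding prime:
  2^3 = 8
  3^4 = 81
  5^4 = 625
Product = 8 * 81 * 625 = 405000

405000


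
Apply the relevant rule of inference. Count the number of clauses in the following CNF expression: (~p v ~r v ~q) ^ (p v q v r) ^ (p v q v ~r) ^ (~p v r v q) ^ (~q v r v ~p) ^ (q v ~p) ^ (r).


A CNF formula is a conjunction of clauses.
Clauses are separated by ^.
Counting the conjuncts: 7 clauses.

7


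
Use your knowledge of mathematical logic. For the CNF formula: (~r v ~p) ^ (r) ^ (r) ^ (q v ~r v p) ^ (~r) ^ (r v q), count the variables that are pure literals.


Check each variable for pure literal status:
p: mixed (not pure)
q: pure positive
r: mixed (not pure)
Pure literal count = 1

1


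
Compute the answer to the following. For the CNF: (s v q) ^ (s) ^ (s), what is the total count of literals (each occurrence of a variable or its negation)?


Counting literals in each clause:
Clause 1: 2 literal(s)
Clause 2: 1 literal(s)
Clause 3: 1 literal(s)
Total = 4

4


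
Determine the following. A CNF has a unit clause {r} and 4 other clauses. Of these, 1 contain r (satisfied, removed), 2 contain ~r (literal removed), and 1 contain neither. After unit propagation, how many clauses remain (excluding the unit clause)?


Satisfied (removed): 1
Shortened (remain): 2
Unchanged (remain): 1
Remaining = 2 + 1 = 3

3


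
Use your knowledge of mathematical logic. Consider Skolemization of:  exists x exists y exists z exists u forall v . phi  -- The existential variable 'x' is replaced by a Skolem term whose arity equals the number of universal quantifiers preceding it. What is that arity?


Quantifier prefix: exists x exists y exists z exists u forall v
'x' is existentially quantified at position 1.
No universal quantifiers precede it.
Skolem function arity = 0 (a Skolem constant)

0


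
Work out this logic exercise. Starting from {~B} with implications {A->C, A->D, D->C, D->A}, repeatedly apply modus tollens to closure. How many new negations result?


Initial negated facts: {~B}
Apply modus tollens to closure:
  (no implication fires)
Final negated: {~B}
New negations: {(none)}
Count = 0

0


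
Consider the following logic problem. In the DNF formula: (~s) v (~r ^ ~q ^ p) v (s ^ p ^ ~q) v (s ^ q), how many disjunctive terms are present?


A DNF formula is a disjunction of terms (conjunctions).
Terms are separated by v.
Counting the disjuncts: 4 terms.

4


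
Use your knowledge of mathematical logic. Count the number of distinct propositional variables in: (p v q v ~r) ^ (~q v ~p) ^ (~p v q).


Identify each variable that appears in the formula.
Variables found: p, q, r
Count = 3

3


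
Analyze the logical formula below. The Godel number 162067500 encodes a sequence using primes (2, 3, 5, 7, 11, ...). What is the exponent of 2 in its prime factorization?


Factorize 162067500 by dividing by 2 repeatedly.
Division steps: 2 divides 162067500 exactly 2 time(s).
Exponent of 2 = 2

2


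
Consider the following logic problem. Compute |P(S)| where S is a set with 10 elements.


The power set of a set with n elements has 2^n elements.
|P(S)| = 2^10 = 1024

1024


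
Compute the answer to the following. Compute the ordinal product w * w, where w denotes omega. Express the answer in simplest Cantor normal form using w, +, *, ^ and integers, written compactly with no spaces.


Compute w * w.
Ordinal * is associative and left-distributive over +, but NOT commutative; for finite n>1, n*w = w but w*n stays w*n.
w * w = w^2 by definition.
Result = w^2

w^2


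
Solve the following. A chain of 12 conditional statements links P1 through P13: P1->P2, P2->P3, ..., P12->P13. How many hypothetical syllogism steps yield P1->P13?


With 12 implications in a chain connecting 13 propositions:
P1->P2, P2->P3, ..., P12->P13
Steps needed = (number of implications) - 1 = 12 - 1 = 11

11


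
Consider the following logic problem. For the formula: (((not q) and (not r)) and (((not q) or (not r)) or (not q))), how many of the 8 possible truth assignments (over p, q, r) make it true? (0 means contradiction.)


Check all 8 assignments:
p=0, q=0, r=0: 1
p=0, q=0, r=1: 0
p=0, q=1, r=0: 0
p=0, q=1, r=1: 0
p=1, q=0, r=0: 1
p=1, q=0, r=1: 0
p=1, q=1, r=0: 0
p=1, q=1, r=1: 0
Count of True = 2

2


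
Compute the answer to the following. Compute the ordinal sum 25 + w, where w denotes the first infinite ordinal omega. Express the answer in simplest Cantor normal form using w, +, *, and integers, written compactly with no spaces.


Compute 25 + w.
Ordinal + is associative but NOT commutative; for finite n>0, n + w = w but w + n stays w+n.
Any finite left addend is absorbed by w on the right: 25 + w = w.
Result = w

w


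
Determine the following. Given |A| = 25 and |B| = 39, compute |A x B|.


The Cartesian product A x B contains all ordered pairs (a, b).
|A x B| = |A| * |B| = 25 * 39 = 975

975


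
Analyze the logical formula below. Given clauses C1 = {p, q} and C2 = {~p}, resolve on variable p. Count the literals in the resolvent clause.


Remove p from C1 and ~p from C2.
C1 remainder: {q}
C2 remainder: {}
Union (resolvent): {q}
Resolvent has 1 literal(s).

1


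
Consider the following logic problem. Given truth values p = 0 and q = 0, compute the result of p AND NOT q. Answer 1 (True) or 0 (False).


p = 0, q = 0
Operation: p AND NOT q
Evaluate: 0 AND NOT 0 = 0

0


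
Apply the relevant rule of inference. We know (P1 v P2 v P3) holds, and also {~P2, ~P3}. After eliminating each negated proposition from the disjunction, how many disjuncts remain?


Original disjuncts (3): P1, P2, P3
Negated (eliminate): ~P2, ~P3
Remaining disjuncts: P1
Count = 3 - 2 = 1

1


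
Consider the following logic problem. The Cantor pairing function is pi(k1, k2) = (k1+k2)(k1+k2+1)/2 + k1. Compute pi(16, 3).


k1 + k2 = 19
(k1+k2)(k1+k2+1)/2 = 19 * 20 / 2 = 190
pi = 190 + 16 = 206

206


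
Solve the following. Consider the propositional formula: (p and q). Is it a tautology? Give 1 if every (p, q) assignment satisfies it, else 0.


Check all 4 assignments:
p=0, q=0: 0
p=0, q=1: 0
p=1, q=0: 0
p=1, q=1: 1
Satisfying count = 1/4.
Tautology iff count = 4: no.

0


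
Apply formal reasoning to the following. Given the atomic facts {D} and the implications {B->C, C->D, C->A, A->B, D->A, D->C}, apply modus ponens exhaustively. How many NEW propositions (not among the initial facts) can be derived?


Initial facts: {D}
Apply modus ponens to closure:
  D and D->A  =>  A
  D and D->C  =>  C
  A and A->B  =>  B
Final known: {A, B, C, D}
New propositions: {A, B, C}
Count = 3

3


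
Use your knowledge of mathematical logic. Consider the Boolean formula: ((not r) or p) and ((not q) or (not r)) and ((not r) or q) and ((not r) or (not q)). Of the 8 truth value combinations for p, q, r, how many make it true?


Evaluate all 8 assignments for p, q, r:
p=0, q=0, r=0: 1
p=0, q=0, r=1: 0
p=0, q=1, r=0: 1
p=0, q=1, r=1: 0
p=1, q=0, r=0: 1
p=1, q=0, r=1: 0
p=1, q=1, r=0: 1
p=1, q=1, r=1: 0
Satisfying count = 4

4


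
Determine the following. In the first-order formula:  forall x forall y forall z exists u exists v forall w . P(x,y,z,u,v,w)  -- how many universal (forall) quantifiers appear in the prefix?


Quantifier prefix: forall x forall y forall z exists u exists v forall w
Mark each quantifier type:
  U U U E E U
Universal count = 4, Existential count = 2
Asked for universal (forall) quantifiers: 4

4


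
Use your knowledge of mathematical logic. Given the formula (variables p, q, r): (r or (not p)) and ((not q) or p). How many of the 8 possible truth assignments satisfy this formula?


Evaluate all 8 assignments for p, q, r:
p=0, q=0, r=0: 1
p=0, q=0, r=1: 1
p=0, q=1, r=0: 0
p=0, q=1, r=1: 0
p=1, q=0, r=0: 0
p=1, q=0, r=1: 1
p=1, q=1, r=0: 0
p=1, q=1, r=1: 1
Satisfying count = 4

4


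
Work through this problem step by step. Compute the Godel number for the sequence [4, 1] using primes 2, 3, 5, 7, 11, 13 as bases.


Encode each element as an exponent of the corresponding prime:
  2^4 = 16
  3^1 = 3
Product = 16 * 3 = 48

48


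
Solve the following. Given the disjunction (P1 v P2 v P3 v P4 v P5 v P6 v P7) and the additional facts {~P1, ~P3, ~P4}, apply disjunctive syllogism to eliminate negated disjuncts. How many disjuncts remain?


Original disjuncts (7): P1, P2, P3, P4, P5, P6, P7
Negated (eliminate): ~P1, ~P3, ~P4
Remaining disjuncts: P2, P5, P6, P7
Count = 7 - 3 = 4

4


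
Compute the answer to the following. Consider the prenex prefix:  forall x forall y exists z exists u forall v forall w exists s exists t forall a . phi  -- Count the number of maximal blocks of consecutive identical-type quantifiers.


Quantifier-type sequence: A A E E A A E E A  (A=forall, E=exists)
Group into maximal same-type runs:
  Ax2 | Ex2 | Ax2 | Ex2 | Ax1
Number of blocks = 5

5


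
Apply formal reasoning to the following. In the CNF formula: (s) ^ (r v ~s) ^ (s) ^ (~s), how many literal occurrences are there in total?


Counting literals in each clause:
Clause 1: 1 literal(s)
Clause 2: 2 literal(s)
Clause 3: 1 literal(s)
Clause 4: 1 literal(s)
Total = 5

5


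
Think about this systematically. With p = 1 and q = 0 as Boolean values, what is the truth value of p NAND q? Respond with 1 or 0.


p = 1, q = 0
Operation: p NAND q
Evaluate: 1 NAND 0 = 1

1


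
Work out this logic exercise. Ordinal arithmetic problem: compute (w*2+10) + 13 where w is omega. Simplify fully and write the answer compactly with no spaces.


Compute (w*2+10) + 13.
Ordinal + is associative but NOT commutative; for finite n>0, n + w = w but w + n stays w+n.
By associativity: (w*2+10) + 13 = w*2 + (10+13) = w*2+23.
Result = w*2+23

w*2+23


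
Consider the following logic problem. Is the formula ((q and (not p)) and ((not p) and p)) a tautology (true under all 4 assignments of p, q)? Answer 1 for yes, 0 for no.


Check all 4 assignments:
p=0, q=0: 0
p=0, q=1: 0
p=1, q=0: 0
p=1, q=1: 0
Satisfying count = 0/4.
Tautology iff count = 4: no.

0


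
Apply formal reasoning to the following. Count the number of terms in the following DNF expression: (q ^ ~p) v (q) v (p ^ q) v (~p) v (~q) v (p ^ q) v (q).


A DNF formula is a disjunction of terms (conjunctions).
Terms are separated by v.
Counting the disjuncts: 7 terms.

7


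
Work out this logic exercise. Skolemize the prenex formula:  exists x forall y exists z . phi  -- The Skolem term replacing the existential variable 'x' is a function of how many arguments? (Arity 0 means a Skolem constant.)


Quantifier prefix: exists x forall y exists z
'x' is existentially quantified at position 1.
No universal quantifiers precede it.
Skolem function arity = 0 (a Skolem constant)

0


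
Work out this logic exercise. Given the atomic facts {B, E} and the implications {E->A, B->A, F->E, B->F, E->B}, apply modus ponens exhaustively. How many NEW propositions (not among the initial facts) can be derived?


Initial facts: {B, E}
Apply modus ponens to closure:
  E and E->A  =>  A
  B and B->F  =>  F
Final known: {A, B, E, F}
New propositions: {A, F}
Count = 2

2


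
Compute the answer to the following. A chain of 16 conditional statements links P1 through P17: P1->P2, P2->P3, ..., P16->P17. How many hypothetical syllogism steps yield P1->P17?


With 16 implications in a chain connecting 17 propositions:
P1->P2, P2->P3, ..., P16->P17
Steps needed = (number of implications) - 1 = 16 - 1 = 15

15


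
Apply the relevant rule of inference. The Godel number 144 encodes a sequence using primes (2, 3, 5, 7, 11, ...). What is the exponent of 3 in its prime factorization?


Factorize 144 by dividing by 3 repeatedly.
Division steps: 3 divides 144 exactly 2 time(s).
Exponent of 3 = 2

2


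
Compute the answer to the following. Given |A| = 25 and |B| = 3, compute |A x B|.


The Cartesian product A x B contains all ordered pairs (a, b).
|A x B| = |A| * |B| = 25 * 3 = 75

75


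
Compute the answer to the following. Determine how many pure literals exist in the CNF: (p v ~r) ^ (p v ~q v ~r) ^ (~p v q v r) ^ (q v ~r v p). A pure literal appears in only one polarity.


Check each variable for pure literal status:
p: mixed (not pure)
q: mixed (not pure)
r: mixed (not pure)
Pure literal count = 0

0


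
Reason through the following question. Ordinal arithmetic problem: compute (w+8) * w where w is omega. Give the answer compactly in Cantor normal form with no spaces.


Compute (w+8) * w.
Ordinal * is associative and left-distributive over +, but NOT commutative; for finite n>1, n*w = w but w*n stays w*n.
(w+8) * w = sup{(w+8)*k : k<w} = sup{w*k+8} = w^2 (the +8 tail is absorbed in the limit).
Result = w^2

w^2


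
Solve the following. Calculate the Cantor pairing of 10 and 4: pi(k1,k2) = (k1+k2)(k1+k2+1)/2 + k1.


k1 + k2 = 14
(k1+k2)(k1+k2+1)/2 = 14 * 15 / 2 = 105
pi = 105 + 10 = 115

115


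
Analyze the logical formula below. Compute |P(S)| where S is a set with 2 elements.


The power set of a set with n elements has 2^n elements.
|P(S)| = 2^2 = 4

4


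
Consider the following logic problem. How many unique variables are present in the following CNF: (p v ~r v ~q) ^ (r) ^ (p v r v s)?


Identify each variable that appears in the formula.
Variables found: p, q, r, s
Count = 4

4


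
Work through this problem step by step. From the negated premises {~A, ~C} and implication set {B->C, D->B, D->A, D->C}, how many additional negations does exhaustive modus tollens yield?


Initial negated facts: {~A, ~C}
Apply modus tollens to closure:
  ~C and B->C  =>  ~B
  ~B and D->B  =>  ~D
Final negated: {~A, ~B, ~C, ~D}
New negations: {~B, ~D}
Count = 2

2


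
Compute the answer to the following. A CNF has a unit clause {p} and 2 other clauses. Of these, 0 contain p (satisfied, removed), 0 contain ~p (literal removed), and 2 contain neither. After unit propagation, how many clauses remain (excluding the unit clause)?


Satisfied (removed): 0
Shortened (remain): 0
Unchanged (remain): 2
Remaining = 0 + 2 = 2

2


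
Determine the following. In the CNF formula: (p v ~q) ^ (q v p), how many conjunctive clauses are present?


A CNF formula is a conjunction of clauses.
Clauses are separated by ^.
Counting the conjuncts: 2 clauses.

2


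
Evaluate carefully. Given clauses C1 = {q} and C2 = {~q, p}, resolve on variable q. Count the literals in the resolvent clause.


Remove q from C1 and ~q from C2.
C1 remainder: {}
C2 remainder: {p}
Union (resolvent): {p}
Resolvent has 1 literal(s).

1


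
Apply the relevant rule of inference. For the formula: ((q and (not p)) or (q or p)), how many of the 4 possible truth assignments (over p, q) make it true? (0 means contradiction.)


Check all 4 assignments:
p=0, q=0: 0
p=0, q=1: 1
p=1, q=0: 1
p=1, q=1: 1
Count of True = 3

3


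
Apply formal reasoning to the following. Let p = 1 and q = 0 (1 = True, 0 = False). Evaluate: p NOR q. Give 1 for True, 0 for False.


p = 1, q = 0
Operation: p NOR q
Evaluate: 1 NOR 0 = 0

0


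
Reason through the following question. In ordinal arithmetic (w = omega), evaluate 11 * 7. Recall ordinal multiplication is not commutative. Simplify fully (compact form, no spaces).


Compute 11 * 7.
Ordinal * is associative and left-distributive over +, but NOT commutative; for finite n>1, n*w = w but w*n stays w*n.
Both finite; ordinal * agrees with natural *: 11 * 7 = 77.
Result = 77

77


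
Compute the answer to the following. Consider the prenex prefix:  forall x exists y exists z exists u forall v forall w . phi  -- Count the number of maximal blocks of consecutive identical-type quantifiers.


Quantifier-type sequence: A E E E A A  (A=forall, E=exists)
Group into maximal same-type runs:
  Ax1 | Ex3 | Ax2
Number of blocks = 3

3


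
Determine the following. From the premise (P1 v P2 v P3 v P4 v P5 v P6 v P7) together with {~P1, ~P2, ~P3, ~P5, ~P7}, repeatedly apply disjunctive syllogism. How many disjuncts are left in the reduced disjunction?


Original disjuncts (7): P1, P2, P3, P4, P5, P6, P7
Negated (eliminate): ~P1, ~P2, ~P3, ~P5, ~P7
Remaining disjuncts: P4, P6
Count = 7 - 5 = 2

2


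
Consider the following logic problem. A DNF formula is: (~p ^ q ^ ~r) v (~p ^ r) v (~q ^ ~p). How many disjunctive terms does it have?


A DNF formula is a disjunction of terms (conjunctions).
Terms are separated by v.
Counting the disjuncts: 3 terms.

3


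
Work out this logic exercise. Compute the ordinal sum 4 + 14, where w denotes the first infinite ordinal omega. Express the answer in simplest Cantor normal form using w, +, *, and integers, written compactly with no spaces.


Compute 4 + 14.
Ordinal + is associative but NOT commutative; for finite n>0, n + w = w but w + n stays w+n.
Both operands finite; ordinal + agrees with natural +: 4 + 14 = 18.
Result = 18

18


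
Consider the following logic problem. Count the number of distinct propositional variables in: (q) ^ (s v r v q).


Identify each variable that appears in the formula.
Variables found: q, r, s
Count = 3

3


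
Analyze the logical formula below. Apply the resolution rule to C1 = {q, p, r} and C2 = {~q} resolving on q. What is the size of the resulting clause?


Remove q from C1 and ~q from C2.
C1 remainder: {p, r}
C2 remainder: {}
Union (resolvent): {p, r}
Resolvent has 2 literal(s).

2


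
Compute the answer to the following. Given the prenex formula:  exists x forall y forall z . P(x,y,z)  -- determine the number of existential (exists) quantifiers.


Quantifier prefix: exists x forall y forall z
Mark each quantifier type:
  E U U
Universal count = 2, Existential count = 1
Asked for existential (exists) quantifiers: 1

1


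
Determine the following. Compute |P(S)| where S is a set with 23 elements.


The power set of a set with n elements has 2^n elements.
|P(S)| = 2^23 = 8388608

8388608


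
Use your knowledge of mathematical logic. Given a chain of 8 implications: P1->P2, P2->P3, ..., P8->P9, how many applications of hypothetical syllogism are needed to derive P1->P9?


With 8 implications in a chain connecting 9 propositions:
P1->P2, P2->P3, ..., P8->P9
Steps needed = (number of implications) - 1 = 8 - 1 = 7

7


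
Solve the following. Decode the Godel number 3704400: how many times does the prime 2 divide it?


Factorize 3704400 by dividing by 2 repeatedly.
Division steps: 2 divides 3704400 exactly 4 time(s).
Exponent of 2 = 4

4


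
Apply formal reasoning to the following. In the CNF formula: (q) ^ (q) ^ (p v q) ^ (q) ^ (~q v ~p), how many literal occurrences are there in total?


Counting literals in each clause:
Clause 1: 1 literal(s)
Clause 2: 1 literal(s)
Clause 3: 2 literal(s)
Clause 4: 1 literal(s)
Clause 5: 2 literal(s)
Total = 7

7


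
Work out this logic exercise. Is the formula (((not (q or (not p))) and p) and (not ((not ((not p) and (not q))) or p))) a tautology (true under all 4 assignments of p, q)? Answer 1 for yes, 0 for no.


Check all 4 assignments:
p=0, q=0: 0
p=0, q=1: 0
p=1, q=0: 0
p=1, q=1: 0
Satisfying count = 0/4.
Tautology iff count = 4: no.

0


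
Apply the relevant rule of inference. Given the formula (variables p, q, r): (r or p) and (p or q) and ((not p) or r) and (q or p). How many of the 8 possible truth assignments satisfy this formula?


Evaluate all 8 assignments for p, q, r:
p=0, q=0, r=0: 0
p=0, q=0, r=1: 0
p=0, q=1, r=0: 0
p=0, q=1, r=1: 1
p=1, q=0, r=0: 0
p=1, q=0, r=1: 1
p=1, q=1, r=0: 0
p=1, q=1, r=1: 1
Satisfying count = 3

3


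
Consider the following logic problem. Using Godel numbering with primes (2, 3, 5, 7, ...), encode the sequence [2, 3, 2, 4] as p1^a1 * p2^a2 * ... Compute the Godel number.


Encode each element as an exponent of the corresponding prime:
  2^2 = 4
  3^3 = 27
  5^2 = 25
  7^4 = 2401
Product = 4 * 27 * 25 * 2401 = 6482700

6482700


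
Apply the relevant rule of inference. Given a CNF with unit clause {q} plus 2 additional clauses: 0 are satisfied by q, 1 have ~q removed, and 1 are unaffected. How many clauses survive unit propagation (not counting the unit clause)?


Satisfied (removed): 0
Shortened (remain): 1
Unchanged (remain): 1
Remaining = 1 + 1 = 2

2


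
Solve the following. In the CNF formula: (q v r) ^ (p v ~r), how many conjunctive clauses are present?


A CNF formula is a conjunction of clauses.
Clauses are separated by ^.
Counting the conjuncts: 2 clauses.

2


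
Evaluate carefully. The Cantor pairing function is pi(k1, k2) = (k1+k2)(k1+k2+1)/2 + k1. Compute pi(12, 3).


k1 + k2 = 15
(k1+k2)(k1+k2+1)/2 = 15 * 16 / 2 = 120
pi = 120 + 12 = 132

132


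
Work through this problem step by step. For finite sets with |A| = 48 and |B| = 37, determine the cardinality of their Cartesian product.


The Cartesian product A x B contains all ordered pairs (a, b).
|A x B| = |A| * |B| = 48 * 37 = 1776

1776


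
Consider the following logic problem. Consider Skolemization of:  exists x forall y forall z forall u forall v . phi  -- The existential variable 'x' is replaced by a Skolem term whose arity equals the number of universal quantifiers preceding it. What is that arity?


Quantifier prefix: exists x forall y forall z forall u forall v
'x' is existentially quantified at position 1.
No universal quantifiers precede it.
Skolem function arity = 0 (a Skolem constant)

0


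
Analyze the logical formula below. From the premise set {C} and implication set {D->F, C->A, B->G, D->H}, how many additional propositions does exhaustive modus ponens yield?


Initial facts: {C}
Apply modus ponens to closure:
  C and C->A  =>  A
Final known: {A, C}
New propositions: {A}
Count = 1

1


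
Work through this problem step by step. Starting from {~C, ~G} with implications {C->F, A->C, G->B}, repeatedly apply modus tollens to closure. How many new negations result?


Initial negated facts: {~C, ~G}
Apply modus tollens to closure:
  ~C and A->C  =>  ~A
Final negated: {~A, ~C, ~G}
New negations: {~A}
Count = 1

1


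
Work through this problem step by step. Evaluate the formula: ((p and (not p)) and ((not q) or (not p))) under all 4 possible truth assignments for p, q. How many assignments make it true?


Check all 4 assignments:
p=0, q=0: 0
p=0, q=1: 0
p=1, q=0: 0
p=1, q=1: 0
Count of True = 0

0


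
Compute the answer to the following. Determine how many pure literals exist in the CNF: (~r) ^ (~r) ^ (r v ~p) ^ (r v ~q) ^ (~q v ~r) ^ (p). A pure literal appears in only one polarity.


Check each variable for pure literal status:
p: mixed (not pure)
q: pure negative
r: mixed (not pure)
Pure literal count = 1

1


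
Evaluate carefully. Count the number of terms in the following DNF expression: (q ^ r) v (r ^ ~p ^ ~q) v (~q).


A DNF formula is a disjunction of terms (conjunctions).
Terms are separated by v.
Counting the disjuncts: 3 terms.

3


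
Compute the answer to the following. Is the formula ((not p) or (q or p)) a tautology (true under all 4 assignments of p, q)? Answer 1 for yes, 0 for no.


Check all 4 assignments:
p=0, q=0: 1
p=0, q=1: 1
p=1, q=0: 1
p=1, q=1: 1
Satisfying count = 4/4.
Tautology iff count = 4: yes.

1


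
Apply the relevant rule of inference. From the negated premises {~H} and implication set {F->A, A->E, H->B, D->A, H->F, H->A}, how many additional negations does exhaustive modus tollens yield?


Initial negated facts: {~H}
Apply modus tollens to closure:
  (no implication fires)
Final negated: {~H}
New negations: {(none)}
Count = 0

0


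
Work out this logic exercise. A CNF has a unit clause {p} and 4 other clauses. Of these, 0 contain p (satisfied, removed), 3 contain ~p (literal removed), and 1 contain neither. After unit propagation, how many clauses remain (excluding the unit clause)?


Satisfied (removed): 0
Shortened (remain): 3
Unchanged (remain): 1
Remaining = 3 + 1 = 4

4


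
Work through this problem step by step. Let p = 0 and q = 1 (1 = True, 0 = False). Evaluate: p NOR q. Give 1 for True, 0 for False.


p = 0, q = 1
Operation: p NOR q
Evaluate: 0 NOR 1 = 0

0


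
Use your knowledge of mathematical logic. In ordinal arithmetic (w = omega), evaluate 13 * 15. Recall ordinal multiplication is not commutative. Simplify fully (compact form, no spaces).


Compute 13 * 15.
Ordinal * is associative and left-distributive over +, but NOT commutative; for finite n>1, n*w = w but w*n stays w*n.
Both finite; ordinal * agrees with natural *: 13 * 15 = 195.
Result = 195

195


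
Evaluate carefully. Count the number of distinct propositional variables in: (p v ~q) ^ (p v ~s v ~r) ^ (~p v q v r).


Identify each variable that appears in the formula.
Variables found: p, q, r, s
Count = 4

4


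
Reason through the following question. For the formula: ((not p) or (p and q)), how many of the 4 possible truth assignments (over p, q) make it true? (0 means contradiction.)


Check all 4 assignments:
p=0, q=0: 1
p=0, q=1: 1
p=1, q=0: 0
p=1, q=1: 1
Count of True = 3

3


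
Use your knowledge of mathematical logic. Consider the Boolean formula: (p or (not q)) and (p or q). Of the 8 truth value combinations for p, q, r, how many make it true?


Evaluate all 8 assignments for p, q, r:
p=0, q=0, r=0: 0
p=0, q=0, r=1: 0
p=0, q=1, r=0: 0
p=0, q=1, r=1: 0
p=1, q=0, r=0: 1
p=1, q=0, r=1: 1
p=1, q=1, r=0: 1
p=1, q=1, r=1: 1
Satisfying count = 4

4


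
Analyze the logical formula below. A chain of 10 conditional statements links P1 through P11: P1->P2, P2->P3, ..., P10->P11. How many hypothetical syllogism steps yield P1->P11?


With 10 implications in a chain connecting 11 propositions:
P1->P2, P2->P3, ..., P10->P11
Steps needed = (number of implications) - 1 = 10 - 1 = 9

9


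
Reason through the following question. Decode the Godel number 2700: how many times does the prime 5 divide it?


Factorize 2700 by dividing by 5 repeatedly.
Division steps: 5 divides 2700 exactly 2 time(s).
Exponent of 5 = 2

2


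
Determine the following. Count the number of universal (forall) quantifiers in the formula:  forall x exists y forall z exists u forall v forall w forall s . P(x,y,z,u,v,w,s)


Quantifier prefix: forall x exists y forall z exists u forall v forall w forall s
Mark each quantifier type:
  U E U E U U U
Universal count = 5, Existential count = 2
Asked for universal (forall) quantifiers: 5

5


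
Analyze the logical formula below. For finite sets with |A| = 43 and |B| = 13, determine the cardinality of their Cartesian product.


The Cartesian product A x B contains all ordered pairs (a, b).
|A x B| = |A| * |B| = 43 * 13 = 559

559


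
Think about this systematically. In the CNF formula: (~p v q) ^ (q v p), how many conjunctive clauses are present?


A CNF formula is a conjunction of clauses.
Clauses are separated by ^.
Counting the conjuncts: 2 clauses.

2


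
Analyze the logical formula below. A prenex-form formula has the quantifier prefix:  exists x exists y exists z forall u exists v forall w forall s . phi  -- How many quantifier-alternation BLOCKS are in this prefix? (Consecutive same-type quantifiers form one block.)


Quantifier-type sequence: E E E A E A A  (A=forall, E=exists)
Group into maximal same-type runs:
  Ex3 | Ax1 | Ex1 | Ax2
Number of blocks = 4

4


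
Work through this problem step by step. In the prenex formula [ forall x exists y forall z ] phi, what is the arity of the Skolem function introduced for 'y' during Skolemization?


Quantifier prefix: forall x exists y forall z
'y' is existentially quantified at position 2.
Universal variables preceding it: x
Skolem function arity = 1

1


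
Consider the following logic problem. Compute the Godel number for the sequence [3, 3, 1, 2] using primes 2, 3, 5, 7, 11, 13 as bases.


Encode each element as an exponent of the corresponding prime:
  2^3 = 8
  3^3 = 27
  5^1 = 5
  7^2 = 49
Product = 8 * 27 * 5 * 49 = 52920

52920


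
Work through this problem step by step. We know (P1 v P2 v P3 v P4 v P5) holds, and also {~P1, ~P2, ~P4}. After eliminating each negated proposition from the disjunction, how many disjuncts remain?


Original disjuncts (5): P1, P2, P3, P4, P5
Negated (eliminate): ~P1, ~P2, ~P4
Remaining disjuncts: P3, P5
Count = 5 - 3 = 2

2


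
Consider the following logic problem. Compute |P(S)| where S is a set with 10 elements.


The power set of a set with n elements has 2^n elements.
|P(S)| = 2^10 = 1024

1024


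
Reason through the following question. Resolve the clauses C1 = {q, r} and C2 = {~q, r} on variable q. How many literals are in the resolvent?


Remove q from C1 and ~q from C2.
C1 remainder: {r}
C2 remainder: {r}
Union (resolvent): {r}
Resolvent has 1 literal(s).

1


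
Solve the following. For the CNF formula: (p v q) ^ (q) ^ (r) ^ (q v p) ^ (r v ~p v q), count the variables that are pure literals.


Check each variable for pure literal status:
p: mixed (not pure)
q: pure positive
r: pure positive
Pure literal count = 2

2


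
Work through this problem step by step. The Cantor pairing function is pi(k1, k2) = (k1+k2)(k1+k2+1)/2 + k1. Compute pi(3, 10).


k1 + k2 = 13
(k1+k2)(k1+k2+1)/2 = 13 * 14 / 2 = 91
pi = 91 + 3 = 94

94


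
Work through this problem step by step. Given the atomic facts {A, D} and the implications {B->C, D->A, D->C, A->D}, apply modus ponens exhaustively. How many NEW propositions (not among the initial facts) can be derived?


Initial facts: {A, D}
Apply modus ponens to closure:
  D and D->C  =>  C
Final known: {A, C, D}
New propositions: {C}
Count = 1

1


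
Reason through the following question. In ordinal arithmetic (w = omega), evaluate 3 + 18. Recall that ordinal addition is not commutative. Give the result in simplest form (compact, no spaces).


Compute 3 + 18.
Ordinal + is associative but NOT commutative; for finite n>0, n + w = w but w + n stays w+n.
Both operands finite; ordinal + agrees with natural +: 3 + 18 = 21.
Result = 21

21


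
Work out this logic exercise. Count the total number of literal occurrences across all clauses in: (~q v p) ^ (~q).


Counting literals in each clause:
Clause 1: 2 literal(s)
Clause 2: 1 literal(s)
Total = 3

3


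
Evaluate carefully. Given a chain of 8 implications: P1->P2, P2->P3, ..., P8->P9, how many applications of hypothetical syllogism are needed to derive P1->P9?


With 8 implications in a chain connecting 9 propositions:
P1->P2, P2->P3, ..., P8->P9
Steps needed = (number of implications) - 1 = 8 - 1 = 7

7


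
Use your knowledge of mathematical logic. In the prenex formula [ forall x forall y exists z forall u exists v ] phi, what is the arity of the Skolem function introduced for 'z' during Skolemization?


Quantifier prefix: forall x forall y exists z forall u exists v
'z' is existentially quantified at position 3.
Universal variables preceding it: x, y
Skolem function arity = 2

2


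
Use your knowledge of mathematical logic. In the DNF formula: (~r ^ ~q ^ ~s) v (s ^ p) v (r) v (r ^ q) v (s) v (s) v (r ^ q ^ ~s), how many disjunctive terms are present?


A DNF formula is a disjunction of terms (conjunctions).
Terms are separated by v.
Counting the disjuncts: 7 terms.

7


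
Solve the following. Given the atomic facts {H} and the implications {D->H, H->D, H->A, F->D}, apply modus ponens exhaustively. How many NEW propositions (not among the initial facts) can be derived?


Initial facts: {H}
Apply modus ponens to closure:
  H and H->D  =>  D
  H and H->A  =>  A
Final known: {A, D, H}
New propositions: {A, D}
Count = 2

2


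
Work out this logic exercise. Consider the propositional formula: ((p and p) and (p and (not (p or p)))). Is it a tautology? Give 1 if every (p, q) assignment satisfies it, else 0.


Check all 4 assignments:
p=0, q=0: 0
p=0, q=1: 0
p=1, q=0: 0
p=1, q=1: 0
Satisfying count = 0/4.
Tautology iff count = 4: no.

0


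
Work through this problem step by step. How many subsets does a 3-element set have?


The power set of a set with n elements has 2^n elements.
|P(S)| = 2^3 = 8

8


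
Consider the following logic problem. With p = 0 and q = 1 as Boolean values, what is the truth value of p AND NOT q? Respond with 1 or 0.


p = 0, q = 1
Operation: p AND NOT q
Evaluate: 0 AND NOT 1 = 0

0


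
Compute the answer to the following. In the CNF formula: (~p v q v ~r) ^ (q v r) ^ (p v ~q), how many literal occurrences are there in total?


Counting literals in each clause:
Clause 1: 3 literal(s)
Clause 2: 2 literal(s)
Clause 3: 2 literal(s)
Total = 7

7


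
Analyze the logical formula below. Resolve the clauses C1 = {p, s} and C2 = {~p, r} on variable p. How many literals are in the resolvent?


Remove p from C1 and ~p from C2.
C1 remainder: {s}
C2 remainder: {r}
Union (resolvent): {r, s}
Resolvent has 2 literal(s).

2


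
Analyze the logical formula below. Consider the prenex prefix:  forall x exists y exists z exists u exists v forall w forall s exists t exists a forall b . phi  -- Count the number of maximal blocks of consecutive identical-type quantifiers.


Quantifier-type sequence: A E E E E A A E E A  (A=forall, E=exists)
Group into maximal same-type runs:
  Ax1 | Ex4 | Ax2 | Ex2 | Ax1
Number of blocks = 5

5


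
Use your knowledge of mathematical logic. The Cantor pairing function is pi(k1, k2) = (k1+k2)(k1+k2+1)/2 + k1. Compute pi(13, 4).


k1 + k2 = 17
(k1+k2)(k1+k2+1)/2 = 17 * 18 / 2 = 153
pi = 153 + 13 = 166

166


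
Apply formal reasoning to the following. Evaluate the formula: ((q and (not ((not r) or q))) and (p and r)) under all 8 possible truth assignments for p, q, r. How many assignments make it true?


Check all 8 assignments:
p=0, q=0, r=0: 0
p=0, q=0, r=1: 0
p=0, q=1, r=0: 0
p=0, q=1, r=1: 0
p=1, q=0, r=0: 0
p=1, q=0, r=1: 0
p=1, q=1, r=0: 0
p=1, q=1, r=1: 0
Count of True = 0

0


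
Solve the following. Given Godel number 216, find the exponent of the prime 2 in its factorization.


Factorize 216 by dividing by 2 repeatedly.
Division steps: 2 divides 216 exactly 3 time(s).
Exponent of 2 = 3

3


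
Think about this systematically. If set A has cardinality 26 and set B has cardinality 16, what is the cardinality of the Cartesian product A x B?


The Cartesian product A x B contains all ordered pairs (a, b).
|A x B| = |A| * |B| = 26 * 16 = 416

416
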